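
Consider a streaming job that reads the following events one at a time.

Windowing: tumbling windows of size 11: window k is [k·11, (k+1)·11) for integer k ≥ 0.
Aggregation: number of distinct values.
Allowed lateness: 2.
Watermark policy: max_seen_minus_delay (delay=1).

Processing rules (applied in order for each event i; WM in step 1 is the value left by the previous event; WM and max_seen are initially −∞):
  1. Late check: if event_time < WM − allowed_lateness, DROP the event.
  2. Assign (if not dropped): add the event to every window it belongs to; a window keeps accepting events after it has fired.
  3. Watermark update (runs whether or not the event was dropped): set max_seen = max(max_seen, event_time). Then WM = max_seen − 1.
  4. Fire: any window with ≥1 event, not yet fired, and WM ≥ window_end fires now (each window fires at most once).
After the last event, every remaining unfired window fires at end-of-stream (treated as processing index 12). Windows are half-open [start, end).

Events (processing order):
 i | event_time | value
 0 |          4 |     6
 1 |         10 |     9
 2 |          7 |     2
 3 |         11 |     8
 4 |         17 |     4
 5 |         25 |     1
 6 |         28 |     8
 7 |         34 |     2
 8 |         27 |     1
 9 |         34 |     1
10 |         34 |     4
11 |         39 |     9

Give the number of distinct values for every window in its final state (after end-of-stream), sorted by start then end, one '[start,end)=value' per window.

i=0 t=4 v=6: → [0,11); WM=3
i=1 t=10 v=9: → [0,11); WM=9
i=2 t=7 v=2: → [0,11); WM=9
i=3 t=11 v=8: → [11,22); WM=10
i=4 t=17 v=4: → [11,22); WM=16; [0,11) fires=3
i=5 t=25 v=1: → [22,33); WM=24; [11,22) fires=2
i=6 t=28 v=8: → [22,33); WM=27
i=7 t=34 v=2: → [33,44); WM=33; [22,33) fires=2
i=8 t=27 v=1: DROP (t<33-2); WM=33
i=9 t=34 v=1: → [33,44); WM=33
i=10 t=34 v=4: → [33,44); WM=33
i=11 t=39 v=9: → [33,44); WM=38

[0,11)=3 [11,22)=2 [22,33)=2 [33,44)=4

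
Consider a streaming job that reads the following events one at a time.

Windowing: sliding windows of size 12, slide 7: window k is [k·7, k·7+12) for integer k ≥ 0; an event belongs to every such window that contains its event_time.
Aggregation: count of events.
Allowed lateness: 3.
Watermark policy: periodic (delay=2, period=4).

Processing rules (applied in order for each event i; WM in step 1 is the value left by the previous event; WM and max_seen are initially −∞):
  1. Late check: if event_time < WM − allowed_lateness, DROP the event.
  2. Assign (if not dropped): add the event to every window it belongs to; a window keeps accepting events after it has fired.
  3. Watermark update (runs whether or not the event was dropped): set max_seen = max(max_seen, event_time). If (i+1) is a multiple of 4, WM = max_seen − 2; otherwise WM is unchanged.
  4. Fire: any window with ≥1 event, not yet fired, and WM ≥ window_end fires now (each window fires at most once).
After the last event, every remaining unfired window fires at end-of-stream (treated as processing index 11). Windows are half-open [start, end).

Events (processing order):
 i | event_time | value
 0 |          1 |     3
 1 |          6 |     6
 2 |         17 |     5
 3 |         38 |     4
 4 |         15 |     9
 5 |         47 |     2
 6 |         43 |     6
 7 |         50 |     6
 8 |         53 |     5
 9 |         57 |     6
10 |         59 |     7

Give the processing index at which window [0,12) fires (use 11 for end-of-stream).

3

i=0 t=1 v=3: → [0,12); WM=−∞
i=1 t=6 v=6: → [0,12); WM=−∞
i=2 t=17 v=5: → [14,26),[7,19); WM=−∞
i=3 t=38 v=4: → [35,47),[28,40); WM=36; [0,12) fires=2 [7,19) fires=1 [14,26) fires=1
i=4 t=15 v=9: DROP (t<36-3); WM=36
i=5 t=47 v=2: → [42,54); WM=36
i=6 t=43 v=6: → [42,54),[35,47); WM=36
i=7 t=50 v=6: → [49,61),[42,54); WM=48; [28,40) fires=1 [35,47) fires=2
i=8 t=53 v=5: → [49,61),[42,54); WM=48
i=9 t=57 v=6: → [56,68),[49,61); WM=48
i=10 t=59 v=7: → [56,68),[49,61); WM=48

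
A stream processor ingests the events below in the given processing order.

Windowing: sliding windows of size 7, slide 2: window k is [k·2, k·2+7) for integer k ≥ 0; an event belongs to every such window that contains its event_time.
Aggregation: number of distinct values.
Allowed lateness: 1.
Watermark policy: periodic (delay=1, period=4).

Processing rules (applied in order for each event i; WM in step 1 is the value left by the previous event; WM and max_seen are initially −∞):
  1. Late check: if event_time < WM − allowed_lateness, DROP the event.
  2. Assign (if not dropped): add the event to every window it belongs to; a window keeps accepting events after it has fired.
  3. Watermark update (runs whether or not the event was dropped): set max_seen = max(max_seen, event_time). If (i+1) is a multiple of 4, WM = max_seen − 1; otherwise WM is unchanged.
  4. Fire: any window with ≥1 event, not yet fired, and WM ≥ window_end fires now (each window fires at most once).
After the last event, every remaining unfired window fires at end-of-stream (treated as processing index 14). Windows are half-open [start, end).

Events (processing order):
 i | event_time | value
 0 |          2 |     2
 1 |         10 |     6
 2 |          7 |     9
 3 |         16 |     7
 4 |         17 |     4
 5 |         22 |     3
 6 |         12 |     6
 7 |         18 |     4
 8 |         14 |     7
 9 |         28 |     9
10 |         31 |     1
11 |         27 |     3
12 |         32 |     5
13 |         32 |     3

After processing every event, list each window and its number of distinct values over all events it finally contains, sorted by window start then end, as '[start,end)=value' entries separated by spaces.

[0,7)=1 [2,9)=2 [4,11)=2 [6,13)=2 [8,15)=1 [10,17)=2 [12,19)=2 [14,21)=2 [16,23)=3 [18,25)=2 [20,27)=1 [22,29)=2 [24,31)=2 [26,33)=4 [28,35)=4 [30,37)=3 [32,39)=2

i=0 t=2 v=2: → [2,9),[0,7); WM=−∞
i=1 t=10 v=6: → [10,17),[8,15),[6,13),[4,11); WM=−∞
i=2 t=7 v=9: → [6,13),[4,11),[2,9); WM=−∞
i=3 t=16 v=7: → [16,23),[14,21),[12,19),[10,17); WM=15; [0,7) fires=1 [2,9) fires=2 [4,11) fires=2 [6,13) fires=2 [8,15) fires=1
i=4 t=17 v=4: → [16,23),[14,21),[12,19); WM=15
i=5 t=22 v=3: → [22,29),[20,27),[18,25),[16,23); WM=15
i=6 t=12 v=6: DROP (t<15-1); WM=15
i=7 t=18 v=4: → [18,25),[16,23),[14,21),[12,19); WM=21; [10,17) fires=2 [12,19) fires=2 [14,21) fires=2
i=8 t=14 v=7: DROP (t<21-1); WM=21
i=9 t=28 v=9: → [28,35),[26,33),[24,31),[22,29); WM=21
i=10 t=31 v=1: → [30,37),[28,35),[26,33); WM=21
i=11 t=27 v=3: → [26,33),[24,31),[22,29); WM=30; [16,23) fires=3 [18,25) fires=2 [20,27) fires=1 [22,29) fires=2
i=12 t=32 v=5: → [32,39),[30,37),[28,35),[26,33); WM=30
i=13 t=32 v=3: → [32,39),[30,37),[28,35),[26,33); WM=30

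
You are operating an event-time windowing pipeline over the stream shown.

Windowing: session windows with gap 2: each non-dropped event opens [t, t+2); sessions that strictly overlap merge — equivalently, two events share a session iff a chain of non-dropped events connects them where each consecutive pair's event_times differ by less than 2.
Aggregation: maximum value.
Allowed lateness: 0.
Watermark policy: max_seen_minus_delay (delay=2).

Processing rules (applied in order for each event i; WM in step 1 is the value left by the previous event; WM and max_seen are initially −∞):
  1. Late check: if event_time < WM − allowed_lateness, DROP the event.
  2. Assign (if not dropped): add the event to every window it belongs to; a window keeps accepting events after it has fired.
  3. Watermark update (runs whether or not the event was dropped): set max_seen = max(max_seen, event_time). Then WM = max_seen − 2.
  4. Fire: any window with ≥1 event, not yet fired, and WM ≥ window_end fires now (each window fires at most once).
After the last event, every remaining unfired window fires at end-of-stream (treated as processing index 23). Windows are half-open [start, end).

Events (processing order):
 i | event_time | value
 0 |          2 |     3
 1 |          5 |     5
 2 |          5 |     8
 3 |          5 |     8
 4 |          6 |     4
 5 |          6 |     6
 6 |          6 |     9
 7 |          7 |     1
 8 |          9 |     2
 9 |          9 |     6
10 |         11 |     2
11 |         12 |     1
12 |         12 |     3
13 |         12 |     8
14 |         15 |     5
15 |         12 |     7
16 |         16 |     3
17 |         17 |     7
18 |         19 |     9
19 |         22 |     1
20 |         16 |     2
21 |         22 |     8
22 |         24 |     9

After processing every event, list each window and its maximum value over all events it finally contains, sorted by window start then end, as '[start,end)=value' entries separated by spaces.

i=0 t=2 v=3: → [2,4); WM=0
i=1 t=5 v=5: → [5,7); WM=3
i=2 t=5 v=8: → [5,7); WM=3
i=3 t=5 v=8: → [5,7); WM=3
i=4 t=6 v=4: → [5,8); WM=4
i=5 t=6 v=6: → [5,8); WM=4
i=6 t=6 v=9: → [5,8); WM=4
i=7 t=7 v=1: → [5,9); WM=5
i=8 t=9 v=2: → [9,11); WM=7
i=9 t=9 v=6: → [9,11); WM=7
i=10 t=11 v=2: → [11,13); WM=9
i=11 t=12 v=1: → [11,14); WM=10
i=12 t=12 v=3: → [11,14); WM=10
i=13 t=12 v=8: → [11,14); WM=10
i=14 t=15 v=5: → [15,17); WM=13
i=15 t=12 v=7: DROP (t<13-0); WM=13
i=16 t=16 v=3: → [15,18); WM=14
i=17 t=17 v=7: → [15,19); WM=15
i=18 t=19 v=9: → [19,21); WM=17
i=19 t=22 v=1: → [22,24); WM=20
i=20 t=16 v=2: DROP (t<20-0); WM=20
i=21 t=22 v=8: → [22,24); WM=20
i=22 t=24 v=9: → [24,26); WM=22

[2,4)=3 [5,9)=9 [9,11)=6 [11,14)=8 [15,19)=7 [19,21)=9 [22,24)=8 [24,26)=9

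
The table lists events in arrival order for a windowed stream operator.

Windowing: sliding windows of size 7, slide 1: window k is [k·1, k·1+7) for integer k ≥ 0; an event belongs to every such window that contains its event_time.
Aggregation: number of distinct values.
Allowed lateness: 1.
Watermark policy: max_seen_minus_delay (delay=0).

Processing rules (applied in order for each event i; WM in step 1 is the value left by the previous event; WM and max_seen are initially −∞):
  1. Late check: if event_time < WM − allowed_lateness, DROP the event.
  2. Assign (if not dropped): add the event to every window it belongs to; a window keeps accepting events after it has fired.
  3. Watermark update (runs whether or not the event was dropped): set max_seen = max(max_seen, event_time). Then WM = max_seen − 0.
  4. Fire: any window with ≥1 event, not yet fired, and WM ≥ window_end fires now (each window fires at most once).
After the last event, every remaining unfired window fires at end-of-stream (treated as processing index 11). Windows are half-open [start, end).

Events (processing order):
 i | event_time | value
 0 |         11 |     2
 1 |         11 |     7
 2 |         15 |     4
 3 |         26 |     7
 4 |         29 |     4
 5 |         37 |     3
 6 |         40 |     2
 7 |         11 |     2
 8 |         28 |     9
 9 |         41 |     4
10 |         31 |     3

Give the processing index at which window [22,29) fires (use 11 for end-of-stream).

i=0 t=11 v=2: → [11,18),[10,17),[9,16),[8,15),[7,14),[6,13),[5,12); WM=11
i=1 t=11 v=7: → [11,18),[10,17),[9,16),[8,15),[7,14),[6,13),[5,12); WM=11
i=2 t=15 v=4: → [15,22),[14,21),[13,20),[12,19),[11,18),[10,17),[9,16); WM=15; [5,12) fires=2 [6,13) fires=2 [7,14) fires=2 [8,15) fires=2
i=3 t=26 v=7: → [26,33),[25,32),[24,31),[23,30),[22,29),[21,28),[20,27); WM=26; [9,16) fires=3 [10,17) fires=3 [11,18) fires=3 [12,19) fires=1 [13,20) fires=1 [14,21) fires=1 [15,22) fires=1
i=4 t=29 v=4: → [29,36),[28,35),[27,34),[26,33),[25,32),[24,31),[23,30); WM=29; [20,27) fires=1 [21,28) fires=1 [22,29) fires=1
i=5 t=37 v=3: → [37,44),[36,43),[35,42),[34,41),[33,40),[32,39),[31,38); WM=37; [23,30) fires=2 [24,31) fires=2 [25,32) fires=2 [26,33) fires=2 [27,34) fires=1 [28,35) fires=1 [29,36) fires=1
i=6 t=40 v=2: → [40,47),[39,46),[38,45),[37,44),[36,43),[35,42),[34,41); WM=40; [31,38) fires=1 [32,39) fires=1 [33,40) fires=1
i=7 t=11 v=2: DROP (t<40-1); WM=40
i=8 t=28 v=9: DROP (t<40-1); WM=40
i=9 t=41 v=4: → [41,48),[40,47),[39,46),[38,45),[37,44),[36,43),[35,42); WM=41; [34,41) fires=2
i=10 t=31 v=3: DROP (t<41-1); WM=41

4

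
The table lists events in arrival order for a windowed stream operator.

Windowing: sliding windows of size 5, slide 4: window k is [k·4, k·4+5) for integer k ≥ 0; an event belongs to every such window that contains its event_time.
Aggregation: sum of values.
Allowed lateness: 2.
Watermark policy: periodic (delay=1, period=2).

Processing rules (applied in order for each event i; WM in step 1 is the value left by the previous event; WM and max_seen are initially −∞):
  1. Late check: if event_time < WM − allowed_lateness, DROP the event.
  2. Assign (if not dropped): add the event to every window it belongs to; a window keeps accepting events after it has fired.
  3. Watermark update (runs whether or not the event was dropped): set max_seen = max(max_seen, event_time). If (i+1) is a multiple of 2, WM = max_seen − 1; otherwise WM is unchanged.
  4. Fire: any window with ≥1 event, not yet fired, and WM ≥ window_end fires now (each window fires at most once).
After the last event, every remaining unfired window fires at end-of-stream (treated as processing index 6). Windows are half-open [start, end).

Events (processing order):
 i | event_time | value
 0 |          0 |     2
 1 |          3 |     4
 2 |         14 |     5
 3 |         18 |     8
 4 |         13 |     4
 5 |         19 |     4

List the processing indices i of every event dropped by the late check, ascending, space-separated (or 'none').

i=0 t=0 v=2: → [0,5); WM=−∞
i=1 t=3 v=4: → [0,5); WM=2
i=2 t=14 v=5: → [12,17); WM=2
i=3 t=18 v=8: → [16,21); WM=17; [0,5) fires=6 [12,17) fires=5
i=4 t=13 v=4: DROP (t<17-2); WM=17
i=5 t=19 v=4: → [16,21); WM=18

4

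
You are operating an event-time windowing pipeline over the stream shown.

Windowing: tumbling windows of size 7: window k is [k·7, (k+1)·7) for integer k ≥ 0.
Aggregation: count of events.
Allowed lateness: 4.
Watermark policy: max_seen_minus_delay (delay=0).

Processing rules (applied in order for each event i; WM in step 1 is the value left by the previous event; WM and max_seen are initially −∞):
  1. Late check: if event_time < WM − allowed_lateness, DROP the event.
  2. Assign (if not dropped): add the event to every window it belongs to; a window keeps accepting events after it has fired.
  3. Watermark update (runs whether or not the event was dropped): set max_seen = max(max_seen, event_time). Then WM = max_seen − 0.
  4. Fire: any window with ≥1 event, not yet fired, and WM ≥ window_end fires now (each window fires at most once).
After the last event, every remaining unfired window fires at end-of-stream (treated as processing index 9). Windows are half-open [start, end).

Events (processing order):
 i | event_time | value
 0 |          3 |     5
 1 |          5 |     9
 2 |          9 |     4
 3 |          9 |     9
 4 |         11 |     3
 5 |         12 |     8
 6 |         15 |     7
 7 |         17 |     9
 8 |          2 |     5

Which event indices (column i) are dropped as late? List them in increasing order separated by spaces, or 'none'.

8

i=0 t=3 v=5: → [0,7); WM=3
i=1 t=5 v=9: → [0,7); WM=5
i=2 t=9 v=4: → [7,14); WM=9; [0,7) fires=2
i=3 t=9 v=9: → [7,14); WM=9
i=4 t=11 v=3: → [7,14); WM=11
i=5 t=12 v=8: → [7,14); WM=12
i=6 t=15 v=7: → [14,21); WM=15; [7,14) fires=4
i=7 t=17 v=9: → [14,21); WM=17
i=8 t=2 v=5: DROP (t<17-4); WM=17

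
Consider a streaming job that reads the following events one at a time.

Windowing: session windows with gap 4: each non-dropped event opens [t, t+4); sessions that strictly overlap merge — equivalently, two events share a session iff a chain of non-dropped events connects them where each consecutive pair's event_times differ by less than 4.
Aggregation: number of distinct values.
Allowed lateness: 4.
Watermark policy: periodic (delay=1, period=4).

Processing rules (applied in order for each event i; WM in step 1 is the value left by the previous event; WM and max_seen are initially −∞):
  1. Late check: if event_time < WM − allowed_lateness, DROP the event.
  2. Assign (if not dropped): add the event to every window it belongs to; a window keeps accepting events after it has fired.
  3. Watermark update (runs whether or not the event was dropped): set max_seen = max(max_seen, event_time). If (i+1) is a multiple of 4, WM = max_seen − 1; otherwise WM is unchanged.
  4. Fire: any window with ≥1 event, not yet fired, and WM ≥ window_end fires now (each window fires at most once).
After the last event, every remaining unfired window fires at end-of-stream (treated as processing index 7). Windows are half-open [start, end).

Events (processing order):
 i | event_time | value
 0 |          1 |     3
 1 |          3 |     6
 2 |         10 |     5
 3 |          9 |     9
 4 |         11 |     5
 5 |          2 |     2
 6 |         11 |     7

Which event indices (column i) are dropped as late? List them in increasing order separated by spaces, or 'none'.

5

i=0 t=1 v=3: → [1,5); WM=−∞
i=1 t=3 v=6: → [1,7); WM=−∞
i=2 t=10 v=5: → [10,14); WM=−∞
i=3 t=9 v=9: → [9,14); WM=9
i=4 t=11 v=5: → [9,15); WM=9
i=5 t=2 v=2: DROP (t<9-4); WM=9
i=6 t=11 v=7: → [9,15); WM=9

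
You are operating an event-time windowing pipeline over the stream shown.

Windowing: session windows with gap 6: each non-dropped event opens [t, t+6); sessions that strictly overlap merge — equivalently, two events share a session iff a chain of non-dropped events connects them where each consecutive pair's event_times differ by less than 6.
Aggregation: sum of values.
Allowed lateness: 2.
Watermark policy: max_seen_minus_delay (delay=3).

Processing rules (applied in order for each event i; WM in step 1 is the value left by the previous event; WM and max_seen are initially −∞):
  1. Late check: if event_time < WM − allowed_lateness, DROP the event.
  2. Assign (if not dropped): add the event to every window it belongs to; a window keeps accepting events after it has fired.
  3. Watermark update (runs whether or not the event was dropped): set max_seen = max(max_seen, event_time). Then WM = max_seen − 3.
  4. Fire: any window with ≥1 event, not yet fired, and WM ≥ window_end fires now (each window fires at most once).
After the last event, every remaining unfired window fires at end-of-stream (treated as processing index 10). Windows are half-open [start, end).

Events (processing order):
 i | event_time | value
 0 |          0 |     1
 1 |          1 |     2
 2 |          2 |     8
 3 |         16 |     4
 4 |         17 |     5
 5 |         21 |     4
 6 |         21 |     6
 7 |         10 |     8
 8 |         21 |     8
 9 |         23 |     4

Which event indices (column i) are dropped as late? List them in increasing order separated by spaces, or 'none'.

i=0 t=0 v=1: → [0,6); WM=-3
i=1 t=1 v=2: → [0,7); WM=-2
i=2 t=2 v=8: → [0,8); WM=-1
i=3 t=16 v=4: → [16,22); WM=13
i=4 t=17 v=5: → [16,23); WM=14
i=5 t=21 v=4: → [16,27); WM=18
i=6 t=21 v=6: → [16,27); WM=18
i=7 t=10 v=8: DROP (t<18-2); WM=18
i=8 t=21 v=8: → [16,27); WM=18
i=9 t=23 v=4: → [16,29); WM=20

7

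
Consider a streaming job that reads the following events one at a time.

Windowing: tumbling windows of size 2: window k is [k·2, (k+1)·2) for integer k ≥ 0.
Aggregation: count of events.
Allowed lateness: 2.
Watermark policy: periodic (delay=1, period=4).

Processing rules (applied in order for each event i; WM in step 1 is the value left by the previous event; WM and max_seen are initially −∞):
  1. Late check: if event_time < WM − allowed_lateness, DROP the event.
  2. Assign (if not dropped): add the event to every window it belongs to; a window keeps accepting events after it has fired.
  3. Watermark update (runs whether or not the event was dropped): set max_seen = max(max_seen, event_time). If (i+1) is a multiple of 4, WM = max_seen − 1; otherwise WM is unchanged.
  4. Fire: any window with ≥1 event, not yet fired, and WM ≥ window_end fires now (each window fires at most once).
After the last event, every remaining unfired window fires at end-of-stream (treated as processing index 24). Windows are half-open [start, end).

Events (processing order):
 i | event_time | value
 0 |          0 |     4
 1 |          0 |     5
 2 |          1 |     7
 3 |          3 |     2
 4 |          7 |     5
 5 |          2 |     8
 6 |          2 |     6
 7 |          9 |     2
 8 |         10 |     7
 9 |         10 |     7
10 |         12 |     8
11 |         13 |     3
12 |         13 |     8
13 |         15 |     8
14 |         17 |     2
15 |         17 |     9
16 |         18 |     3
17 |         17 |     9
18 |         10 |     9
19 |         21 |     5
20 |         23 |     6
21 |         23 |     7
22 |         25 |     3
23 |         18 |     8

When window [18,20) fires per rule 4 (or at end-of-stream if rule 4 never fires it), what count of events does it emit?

1

i=0 t=0 v=4: → [0,2); WM=−∞
i=1 t=0 v=5: → [0,2); WM=−∞
i=2 t=1 v=7: → [0,2); WM=−∞
i=3 t=3 v=2: → [2,4); WM=2; [0,2) fires=3
i=4 t=7 v=5: → [6,8); WM=2
i=5 t=2 v=8: → [2,4); WM=2
i=6 t=2 v=6: → [2,4); WM=2
i=7 t=9 v=2: → [8,10); WM=8; [2,4) fires=3 [6,8) fires=1
i=8 t=10 v=7: → [10,12); WM=8
i=9 t=10 v=7: → [10,12); WM=8
i=10 t=12 v=8: → [12,14); WM=8
i=11 t=13 v=3: → [12,14); WM=12; [8,10) fires=1 [10,12) fires=2
i=12 t=13 v=8: → [12,14); WM=12
i=13 t=15 v=8: → [14,16); WM=12
i=14 t=17 v=2: → [16,18); WM=12
i=15 t=17 v=9: → [16,18); WM=16; [12,14) fires=3 [14,16) fires=1
i=16 t=18 v=3: → [18,20); WM=16
i=17 t=17 v=9: → [16,18); WM=16
i=18 t=10 v=9: DROP (t<16-2); WM=16
i=19 t=21 v=5: → [20,22); WM=20; [16,18) fires=3 [18,20) fires=1
i=20 t=23 v=6: → [22,24); WM=20
i=21 t=23 v=7: → [22,24); WM=20
i=22 t=25 v=3: → [24,26); WM=20
i=23 t=18 v=8: → [18,20); WM=24; [20,22) fires=1 [22,24) fires=2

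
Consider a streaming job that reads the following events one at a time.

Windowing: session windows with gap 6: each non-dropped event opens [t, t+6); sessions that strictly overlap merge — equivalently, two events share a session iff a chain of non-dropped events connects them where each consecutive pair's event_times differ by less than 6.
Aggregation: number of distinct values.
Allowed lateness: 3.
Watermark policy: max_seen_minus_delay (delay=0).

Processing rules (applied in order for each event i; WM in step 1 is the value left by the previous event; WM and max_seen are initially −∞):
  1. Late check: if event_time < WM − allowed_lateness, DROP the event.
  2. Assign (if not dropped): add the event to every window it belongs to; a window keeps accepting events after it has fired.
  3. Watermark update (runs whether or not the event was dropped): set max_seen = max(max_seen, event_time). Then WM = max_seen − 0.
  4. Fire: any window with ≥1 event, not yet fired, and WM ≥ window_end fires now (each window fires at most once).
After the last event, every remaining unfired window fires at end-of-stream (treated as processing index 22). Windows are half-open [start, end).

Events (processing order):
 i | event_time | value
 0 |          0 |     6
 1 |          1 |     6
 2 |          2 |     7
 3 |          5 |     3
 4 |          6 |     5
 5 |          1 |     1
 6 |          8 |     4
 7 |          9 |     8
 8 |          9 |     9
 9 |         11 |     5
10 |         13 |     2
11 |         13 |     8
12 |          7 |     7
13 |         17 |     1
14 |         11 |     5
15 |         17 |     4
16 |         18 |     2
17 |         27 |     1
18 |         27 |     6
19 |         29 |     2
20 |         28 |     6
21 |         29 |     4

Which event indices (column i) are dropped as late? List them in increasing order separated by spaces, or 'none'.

5 12 14

i=0 t=0 v=6: → [0,6); WM=0
i=1 t=1 v=6: → [0,7); WM=1
i=2 t=2 v=7: → [0,8); WM=2
i=3 t=5 v=3: → [0,11); WM=5
i=4 t=6 v=5: → [0,12); WM=6
i=5 t=1 v=1: DROP (t<6-3); WM=6
i=6 t=8 v=4: → [0,14); WM=8
i=7 t=9 v=8: → [0,15); WM=9
i=8 t=9 v=9: → [0,15); WM=9
i=9 t=11 v=5: → [0,17); WM=11
i=10 t=13 v=2: → [0,19); WM=13
i=11 t=13 v=8: → [0,19); WM=13
i=12 t=7 v=7: DROP (t<13-3); WM=13
i=13 t=17 v=1: → [0,23); WM=17
i=14 t=11 v=5: DROP (t<17-3); WM=17
i=15 t=17 v=4: → [0,23); WM=17
i=16 t=18 v=2: → [0,24); WM=18
i=17 t=27 v=1: → [27,33); WM=27
i=18 t=27 v=6: → [27,33); WM=27
i=19 t=29 v=2: → [27,35); WM=29
i=20 t=28 v=6: → [27,35); WM=29
i=21 t=29 v=4: → [27,35); WM=29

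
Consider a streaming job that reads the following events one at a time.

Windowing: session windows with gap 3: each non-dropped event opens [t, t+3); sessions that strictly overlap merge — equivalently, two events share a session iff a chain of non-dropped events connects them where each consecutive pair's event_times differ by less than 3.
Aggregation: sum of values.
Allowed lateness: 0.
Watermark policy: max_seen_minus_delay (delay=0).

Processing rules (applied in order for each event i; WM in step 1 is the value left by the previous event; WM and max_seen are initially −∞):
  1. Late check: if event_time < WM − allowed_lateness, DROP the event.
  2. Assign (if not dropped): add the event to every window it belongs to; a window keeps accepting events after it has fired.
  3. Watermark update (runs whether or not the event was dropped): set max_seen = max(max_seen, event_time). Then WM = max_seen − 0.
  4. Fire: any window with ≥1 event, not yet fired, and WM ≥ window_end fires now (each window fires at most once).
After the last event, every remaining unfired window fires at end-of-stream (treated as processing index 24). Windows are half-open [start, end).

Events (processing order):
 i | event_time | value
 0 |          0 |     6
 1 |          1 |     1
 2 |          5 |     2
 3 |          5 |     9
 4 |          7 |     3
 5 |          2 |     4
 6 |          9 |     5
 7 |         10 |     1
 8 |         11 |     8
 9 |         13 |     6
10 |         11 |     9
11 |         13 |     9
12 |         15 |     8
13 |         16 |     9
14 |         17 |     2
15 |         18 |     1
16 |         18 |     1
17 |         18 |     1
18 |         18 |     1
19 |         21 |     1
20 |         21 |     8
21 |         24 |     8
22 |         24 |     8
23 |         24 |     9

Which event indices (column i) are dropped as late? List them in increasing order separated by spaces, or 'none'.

5 10

i=0 t=0 v=6: → [0,3); WM=0
i=1 t=1 v=1: → [0,4); WM=1
i=2 t=5 v=2: → [5,8); WM=5
i=3 t=5 v=9: → [5,8); WM=5
i=4 t=7 v=3: → [5,10); WM=7
i=5 t=2 v=4: DROP (t<7-0); WM=7
i=6 t=9 v=5: → [5,12); WM=9
i=7 t=10 v=1: → [5,13); WM=10
i=8 t=11 v=8: → [5,14); WM=11
i=9 t=13 v=6: → [5,16); WM=13
i=10 t=11 v=9: DROP (t<13-0); WM=13
i=11 t=13 v=9: → [5,16); WM=13
i=12 t=15 v=8: → [5,18); WM=15
i=13 t=16 v=9: → [5,19); WM=16
i=14 t=17 v=2: → [5,20); WM=17
i=15 t=18 v=1: → [5,21); WM=18
i=16 t=18 v=1: → [5,21); WM=18
i=17 t=18 v=1: → [5,21); WM=18
i=18 t=18 v=1: → [5,21); WM=18
i=19 t=21 v=1: → [21,24); WM=21
i=20 t=21 v=8: → [21,24); WM=21
i=21 t=24 v=8: → [24,27); WM=24
i=22 t=24 v=8: → [24,27); WM=24
i=23 t=24 v=9: → [24,27); WM=24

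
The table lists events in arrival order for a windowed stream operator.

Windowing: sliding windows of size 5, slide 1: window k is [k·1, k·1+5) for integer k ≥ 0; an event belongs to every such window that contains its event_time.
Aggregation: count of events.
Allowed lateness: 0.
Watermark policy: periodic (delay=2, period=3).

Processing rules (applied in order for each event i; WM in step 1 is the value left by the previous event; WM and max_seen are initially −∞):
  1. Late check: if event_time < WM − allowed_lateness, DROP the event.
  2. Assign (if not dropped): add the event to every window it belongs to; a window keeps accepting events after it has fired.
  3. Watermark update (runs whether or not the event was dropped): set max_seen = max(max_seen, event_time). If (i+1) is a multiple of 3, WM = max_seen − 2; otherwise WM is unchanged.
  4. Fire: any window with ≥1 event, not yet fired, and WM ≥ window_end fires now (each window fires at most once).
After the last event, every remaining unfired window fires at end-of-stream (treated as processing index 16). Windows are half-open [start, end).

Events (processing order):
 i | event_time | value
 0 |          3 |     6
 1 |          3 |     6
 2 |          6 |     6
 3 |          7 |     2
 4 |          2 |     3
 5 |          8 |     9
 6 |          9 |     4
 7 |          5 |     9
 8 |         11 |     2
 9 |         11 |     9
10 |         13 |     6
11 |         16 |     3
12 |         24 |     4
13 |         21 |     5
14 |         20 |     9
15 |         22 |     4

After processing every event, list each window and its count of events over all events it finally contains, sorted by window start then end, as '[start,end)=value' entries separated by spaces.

i=0 t=3 v=6: → [3,8),[2,7),[1,6),[0,5); WM=−∞
i=1 t=3 v=6: → [3,8),[2,7),[1,6),[0,5); WM=−∞
i=2 t=6 v=6: → [6,11),[5,10),[4,9),[3,8),[2,7); WM=4
i=3 t=7 v=2: → [7,12),[6,11),[5,10),[4,9),[3,8); WM=4
i=4 t=2 v=3: DROP (t<4-0); WM=4
i=5 t=8 v=9: → [8,13),[7,12),[6,11),[5,10),[4,9); WM=6; [0,5) fires=2 [1,6) fires=2
i=6 t=9 v=4: → [9,14),[8,13),[7,12),[6,11),[5,10); WM=6
i=7 t=5 v=9: DROP (t<6-0); WM=6
i=8 t=11 v=2: → [11,16),[10,15),[9,14),[8,13),[7,12); WM=9; [2,7) fires=3 [3,8) fires=4 [4,9) fires=3
i=9 t=11 v=9: → [11,16),[10,15),[9,14),[8,13),[7,12); WM=9
i=10 t=13 v=6: → [13,18),[12,17),[11,16),[10,15),[9,14); WM=9
i=11 t=16 v=3: → [16,21),[15,20),[14,19),[13,18),[12,17); WM=14; [5,10) fires=4 [6,11) fires=4 [7,12) fires=5 [8,13) fires=4 [9,14) fires=4
i=12 t=24 v=4: → [24,29),[23,28),[22,27),[21,26),[20,25); WM=14
i=13 t=21 v=5: → [21,26),[20,25),[19,24),[18,23),[17,22); WM=14
i=14 t=20 v=9: → [20,25),[19,24),[18,23),[17,22),[16,21); WM=22; [10,15) fires=3 [11,16) fires=3 [12,17) fires=2 [13,18) fires=2 [14,19) fires=1 [15,20) fires=1 [16,21) fires=2 [17,22) fires=2
i=15 t=22 v=4: → [22,27),[21,26),[20,25),[19,24),[18,23); WM=22

[0,5)=2 [1,6)=2 [2,7)=3 [3,8)=4 [4,9)=3 [5,10)=4 [6,11)=4 [7,12)=5 [8,13)=4 [9,14)=4 [10,15)=3 [11,16)=3 [12,17)=2 [13,18)=2 [14,19)=1 [15,20)=1 [16,21)=2 [17,22)=2 [18,23)=3 [19,24)=3 [20,25)=4 [21,26)=3 [22,27)=2 [23,28)=1 [24,29)=1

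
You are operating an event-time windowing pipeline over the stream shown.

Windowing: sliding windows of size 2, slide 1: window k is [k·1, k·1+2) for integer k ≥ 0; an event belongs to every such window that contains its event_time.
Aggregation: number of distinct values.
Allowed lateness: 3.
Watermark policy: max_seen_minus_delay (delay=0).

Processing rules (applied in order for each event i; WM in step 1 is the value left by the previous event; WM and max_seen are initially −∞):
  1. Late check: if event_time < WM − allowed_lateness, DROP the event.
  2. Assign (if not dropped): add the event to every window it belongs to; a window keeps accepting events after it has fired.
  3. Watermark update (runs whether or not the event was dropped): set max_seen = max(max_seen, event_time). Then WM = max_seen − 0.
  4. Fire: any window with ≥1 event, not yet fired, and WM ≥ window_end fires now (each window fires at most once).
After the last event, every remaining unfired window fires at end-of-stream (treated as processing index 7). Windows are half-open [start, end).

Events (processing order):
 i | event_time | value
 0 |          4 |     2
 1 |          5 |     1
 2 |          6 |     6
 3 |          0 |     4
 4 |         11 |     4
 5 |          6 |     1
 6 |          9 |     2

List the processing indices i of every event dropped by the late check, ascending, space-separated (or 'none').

3 5

i=0 t=4 v=2: → [4,6),[3,5); WM=4
i=1 t=5 v=1: → [5,7),[4,6); WM=5; [3,5) fires=1
i=2 t=6 v=6: → [6,8),[5,7); WM=6; [4,6) fires=2
i=3 t=0 v=4: DROP (t<6-3); WM=6
i=4 t=11 v=4: → [11,13),[10,12); WM=11; [5,7) fires=2 [6,8) fires=1
i=5 t=6 v=1: DROP (t<11-3); WM=11
i=6 t=9 v=2: → [9,11),[8,10); WM=11; [8,10) fires=1 [9,11) fires=1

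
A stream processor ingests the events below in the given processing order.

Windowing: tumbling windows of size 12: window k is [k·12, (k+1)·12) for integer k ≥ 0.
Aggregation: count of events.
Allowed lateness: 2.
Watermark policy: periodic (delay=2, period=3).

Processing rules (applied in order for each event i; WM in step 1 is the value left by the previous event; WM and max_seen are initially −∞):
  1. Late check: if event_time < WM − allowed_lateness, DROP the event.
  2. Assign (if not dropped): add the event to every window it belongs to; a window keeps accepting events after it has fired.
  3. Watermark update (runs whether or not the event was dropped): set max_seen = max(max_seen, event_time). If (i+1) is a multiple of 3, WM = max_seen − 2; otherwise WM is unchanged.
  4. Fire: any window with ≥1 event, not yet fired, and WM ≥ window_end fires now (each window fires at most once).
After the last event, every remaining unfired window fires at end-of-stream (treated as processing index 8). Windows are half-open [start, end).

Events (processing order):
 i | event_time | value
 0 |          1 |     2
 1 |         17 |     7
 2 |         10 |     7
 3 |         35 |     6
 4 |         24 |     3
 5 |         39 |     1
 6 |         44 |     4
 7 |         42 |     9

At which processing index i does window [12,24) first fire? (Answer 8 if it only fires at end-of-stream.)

5

i=0 t=1 v=2: → [0,12); WM=−∞
i=1 t=17 v=7: → [12,24); WM=−∞
i=2 t=10 v=7: → [0,12); WM=15; [0,12) fires=2
i=3 t=35 v=6: → [24,36); WM=15
i=4 t=24 v=3: → [24,36); WM=15
i=5 t=39 v=1: → [36,48); WM=37; [12,24) fires=1 [24,36) fires=2
i=6 t=44 v=4: → [36,48); WM=37
i=7 t=42 v=9: → [36,48); WM=37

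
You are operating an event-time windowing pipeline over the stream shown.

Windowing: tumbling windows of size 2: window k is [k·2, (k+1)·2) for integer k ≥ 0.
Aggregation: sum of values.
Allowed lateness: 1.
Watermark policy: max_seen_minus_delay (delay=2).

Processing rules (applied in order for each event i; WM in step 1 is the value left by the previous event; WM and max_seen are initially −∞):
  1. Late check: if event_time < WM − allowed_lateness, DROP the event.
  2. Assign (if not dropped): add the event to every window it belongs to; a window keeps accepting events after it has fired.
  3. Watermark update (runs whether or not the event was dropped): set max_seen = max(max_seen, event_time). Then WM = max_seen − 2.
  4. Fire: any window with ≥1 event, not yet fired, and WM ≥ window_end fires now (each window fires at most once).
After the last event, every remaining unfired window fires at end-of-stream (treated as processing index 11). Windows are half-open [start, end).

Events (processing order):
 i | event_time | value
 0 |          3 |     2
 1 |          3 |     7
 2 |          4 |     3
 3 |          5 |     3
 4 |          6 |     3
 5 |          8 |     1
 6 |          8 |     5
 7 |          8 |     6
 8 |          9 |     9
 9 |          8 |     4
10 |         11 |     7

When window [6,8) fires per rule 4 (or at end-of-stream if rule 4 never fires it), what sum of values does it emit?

i=0 t=3 v=2: → [2,4); WM=1
i=1 t=3 v=7: → [2,4); WM=1
i=2 t=4 v=3: → [4,6); WM=2
i=3 t=5 v=3: → [4,6); WM=3
i=4 t=6 v=3: → [6,8); WM=4; [2,4) fires=9
i=5 t=8 v=1: → [8,10); WM=6; [4,6) fires=6
i=6 t=8 v=5: → [8,10); WM=6
i=7 t=8 v=6: → [8,10); WM=6
i=8 t=9 v=9: → [8,10); WM=7
i=9 t=8 v=4: → [8,10); WM=7
i=10 t=11 v=7: → [10,12); WM=9; [6,8) fires=3

3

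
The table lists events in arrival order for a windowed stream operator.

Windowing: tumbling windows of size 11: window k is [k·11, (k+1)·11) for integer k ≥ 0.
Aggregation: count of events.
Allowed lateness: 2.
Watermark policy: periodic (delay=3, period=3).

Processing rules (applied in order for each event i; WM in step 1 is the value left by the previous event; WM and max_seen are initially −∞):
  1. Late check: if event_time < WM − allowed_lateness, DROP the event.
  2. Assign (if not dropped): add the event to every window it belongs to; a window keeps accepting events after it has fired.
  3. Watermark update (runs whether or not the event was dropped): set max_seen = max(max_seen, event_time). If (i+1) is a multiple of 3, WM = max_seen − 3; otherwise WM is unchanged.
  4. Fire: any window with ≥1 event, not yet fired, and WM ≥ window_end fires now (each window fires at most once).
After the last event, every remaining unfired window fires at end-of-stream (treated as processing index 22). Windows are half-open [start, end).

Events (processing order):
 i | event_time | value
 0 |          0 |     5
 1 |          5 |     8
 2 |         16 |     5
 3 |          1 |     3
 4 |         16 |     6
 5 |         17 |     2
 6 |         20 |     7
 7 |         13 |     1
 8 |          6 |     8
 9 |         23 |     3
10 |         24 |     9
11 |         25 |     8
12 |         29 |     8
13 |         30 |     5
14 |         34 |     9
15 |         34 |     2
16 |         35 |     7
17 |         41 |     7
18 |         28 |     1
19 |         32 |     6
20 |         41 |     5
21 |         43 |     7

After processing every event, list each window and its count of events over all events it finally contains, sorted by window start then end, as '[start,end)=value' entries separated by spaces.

[0,11)=2 [11,22)=5 [22,33)=5 [33,44)=6

i=0 t=0 v=5: → [0,11); WM=−∞
i=1 t=5 v=8: → [0,11); WM=−∞
i=2 t=16 v=5: → [11,22); WM=13; [0,11) fires=2
i=3 t=1 v=3: DROP (t<13-2); WM=13
i=4 t=16 v=6: → [11,22); WM=13
i=5 t=17 v=2: → [11,22); WM=14
i=6 t=20 v=7: → [11,22); WM=14
i=7 t=13 v=1: → [11,22); WM=14
i=8 t=6 v=8: DROP (t<14-2); WM=17
i=9 t=23 v=3: → [22,33); WM=17
i=10 t=24 v=9: → [22,33); WM=17
i=11 t=25 v=8: → [22,33); WM=22; [11,22) fires=5
i=12 t=29 v=8: → [22,33); WM=22
i=13 t=30 v=5: → [22,33); WM=22
i=14 t=34 v=9: → [33,44); WM=31
i=15 t=34 v=2: → [33,44); WM=31
i=16 t=35 v=7: → [33,44); WM=31
i=17 t=41 v=7: → [33,44); WM=38; [22,33) fires=5
i=18 t=28 v=1: DROP (t<38-2); WM=38
i=19 t=32 v=6: DROP (t<38-2); WM=38
i=20 t=41 v=5: → [33,44); WM=38
i=21 t=43 v=7: → [33,44); WM=38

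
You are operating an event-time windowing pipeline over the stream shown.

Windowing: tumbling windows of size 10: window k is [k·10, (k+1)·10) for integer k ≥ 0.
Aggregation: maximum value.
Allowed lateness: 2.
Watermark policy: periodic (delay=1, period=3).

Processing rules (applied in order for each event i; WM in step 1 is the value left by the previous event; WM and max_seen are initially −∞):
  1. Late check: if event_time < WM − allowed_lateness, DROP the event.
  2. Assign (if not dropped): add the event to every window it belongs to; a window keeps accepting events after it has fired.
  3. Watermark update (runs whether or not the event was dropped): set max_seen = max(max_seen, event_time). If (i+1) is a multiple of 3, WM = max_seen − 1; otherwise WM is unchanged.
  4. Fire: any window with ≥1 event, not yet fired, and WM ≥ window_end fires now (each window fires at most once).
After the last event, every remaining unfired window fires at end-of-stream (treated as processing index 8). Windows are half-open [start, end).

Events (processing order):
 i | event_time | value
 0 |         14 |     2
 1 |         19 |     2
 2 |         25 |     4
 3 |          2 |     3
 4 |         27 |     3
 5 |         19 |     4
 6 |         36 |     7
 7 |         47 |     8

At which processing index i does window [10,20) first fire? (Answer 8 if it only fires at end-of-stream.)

2

i=0 t=14 v=2: → [10,20); WM=−∞
i=1 t=19 v=2: → [10,20); WM=−∞
i=2 t=25 v=4: → [20,30); WM=24; [10,20) fires=2
i=3 t=2 v=3: DROP (t<24-2); WM=24
i=4 t=27 v=3: → [20,30); WM=24
i=5 t=19 v=4: DROP (t<24-2); WM=26
i=6 t=36 v=7: → [30,40); WM=26
i=7 t=47 v=8: → [40,50); WM=26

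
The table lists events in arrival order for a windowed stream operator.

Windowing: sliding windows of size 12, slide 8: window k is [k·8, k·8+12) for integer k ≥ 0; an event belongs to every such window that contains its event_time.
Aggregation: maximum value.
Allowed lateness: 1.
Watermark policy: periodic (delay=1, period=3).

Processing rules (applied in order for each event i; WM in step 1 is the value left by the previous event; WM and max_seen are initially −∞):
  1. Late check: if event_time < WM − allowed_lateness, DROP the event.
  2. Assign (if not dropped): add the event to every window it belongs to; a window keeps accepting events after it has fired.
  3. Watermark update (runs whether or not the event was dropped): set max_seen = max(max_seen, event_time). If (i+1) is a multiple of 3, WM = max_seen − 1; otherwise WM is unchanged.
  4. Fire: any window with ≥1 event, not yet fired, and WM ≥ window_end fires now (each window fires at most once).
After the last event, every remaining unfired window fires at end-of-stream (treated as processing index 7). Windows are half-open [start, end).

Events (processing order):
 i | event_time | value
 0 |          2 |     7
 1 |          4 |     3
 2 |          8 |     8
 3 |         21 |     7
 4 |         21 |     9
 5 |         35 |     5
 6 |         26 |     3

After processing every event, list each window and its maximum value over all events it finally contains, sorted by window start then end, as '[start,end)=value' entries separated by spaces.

i=0 t=2 v=7: → [0,12); WM=−∞
i=1 t=4 v=3: → [0,12); WM=−∞
i=2 t=8 v=8: → [8,20),[0,12); WM=7
i=3 t=21 v=7: → [16,28); WM=7
i=4 t=21 v=9: → [16,28); WM=7
i=5 t=35 v=5: → [32,44),[24,36); WM=34; [0,12) fires=8 [8,20) fires=8 [16,28) fires=9
i=6 t=26 v=3: DROP (t<34-1); WM=34

[0,12)=8 [8,20)=8 [16,28)=9 [24,36)=5 [32,44)=5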